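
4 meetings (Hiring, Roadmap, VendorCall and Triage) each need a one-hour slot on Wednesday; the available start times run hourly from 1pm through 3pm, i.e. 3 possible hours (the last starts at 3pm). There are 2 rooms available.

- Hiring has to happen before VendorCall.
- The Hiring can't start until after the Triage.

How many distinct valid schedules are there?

Enumerating: Triage in 1pm, VendorCall in 3pm, Roadmap in 1pm, Hiring in 2pm | Triage=1pm, Roadmap=2pm, VendorCall=3pm, Hiring=2pm | Roadmap in 3pm, Hiring in 2pm, VendorCall in 3pm, Triage in 1pm.

3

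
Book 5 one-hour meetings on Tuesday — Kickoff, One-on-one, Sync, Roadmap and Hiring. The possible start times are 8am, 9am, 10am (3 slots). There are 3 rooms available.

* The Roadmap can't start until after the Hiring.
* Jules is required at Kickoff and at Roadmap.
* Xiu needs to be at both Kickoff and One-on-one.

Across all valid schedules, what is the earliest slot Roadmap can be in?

Precedence pushes Roadmap to at least 9am.
Roadmap at 9am is achievable: Hiring -> 8am, Roadmap -> 9am, Kickoff -> 8am, Sync -> 8am, One-on-one -> 9am.

9am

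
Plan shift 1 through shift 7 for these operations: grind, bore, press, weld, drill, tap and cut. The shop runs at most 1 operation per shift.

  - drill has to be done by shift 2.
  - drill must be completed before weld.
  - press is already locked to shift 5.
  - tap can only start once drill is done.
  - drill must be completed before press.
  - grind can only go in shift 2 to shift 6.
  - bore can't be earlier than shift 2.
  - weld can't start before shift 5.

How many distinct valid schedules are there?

52

Splitting on grind: it can be shift 2 (12), shift 3 (16), shift 4 (16), shift 6 (8). Listing each branch's schedules as (bore, press, weld, drill, tap, cut) by shift number:
grind=shift 2: (3,5,6,1,4,7) (3,5,6,1,7,4) (3,5,7,1,4,6) (3,5,7,1,6,4) (4,5,6,1,3,7) (4,5,6,1,7,3) (4,5,7,1,3,6) (4,5,7,1,6,3) (6,5,7,1,3,4) (6,5,7,1,4,3) (7,5,6,1,3,4) (7,5,6,1,4,3) — 12.
grind=shift 3: (2,5,6,1,4,7) (2,5,6,1,7,4) (2,5,7,1,4,6) (2,5,7,1,6,4) (4,5,6,1,2,7) (4,5,6,1,7,2) (4,5,6,2,7,1) (4,5,7,1,2,6) (4,5,7,1,6,2) (4,5,7,2,6,1) (6,5,7,1,2,4) (6,5,7,1,4,2) (6,5,7,2,4,1) (7,5,6,1,2,4) (7,5,6,1,4,2) (7,5,6,2,4,1) — 16.
grind=shift 4: (2,5,6,1,3,7) (2,5,6,1,7,3) (2,5,7,1,3,6) (2,5,7,1,6,3) (3,5,6,1,2,7) (3,5,6,1,7,2) (3,5,6,2,7,1) (3,5,7,1,2,6) (3,5,7,1,6,2) (3,5,7,2,6,1) (6,5,7,1,2,3) (6,5,7,1,3,2) (6,5,7,2,3,1) (7,5,6,1,2,3) (7,5,6,1,3,2) (7,5,6,2,3,1) — 16.
grind=shift 6: (2,5,7,1,3,4) (2,5,7,1,4,3) (3,5,7,1,2,4) (3,5,7,1,4,2) (3,5,7,2,4,1) (4,5,7,1,2,3) (4,5,7,1,3,2) (4,5,7,2,3,1) — 8.
Summing: 12 + 16 + 16 + 8 = 52.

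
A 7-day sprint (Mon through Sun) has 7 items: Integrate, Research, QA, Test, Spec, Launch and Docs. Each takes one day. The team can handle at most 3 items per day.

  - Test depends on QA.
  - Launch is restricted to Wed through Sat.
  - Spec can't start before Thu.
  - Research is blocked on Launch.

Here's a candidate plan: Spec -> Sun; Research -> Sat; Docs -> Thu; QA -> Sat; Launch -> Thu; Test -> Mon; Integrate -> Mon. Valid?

Test depends on QA — violated.
The team can handle at most 3 items per day — holds.
Research is blocked on Launch — holds.
Spec can't start before Thu — holds.
Launch is restricted to Wed through Sat — holds.

No — it violates: Test depends on QA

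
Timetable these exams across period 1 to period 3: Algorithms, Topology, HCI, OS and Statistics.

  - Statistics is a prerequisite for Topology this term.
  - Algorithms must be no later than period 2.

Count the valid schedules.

Splitting on Algorithms: it can be period 1 (27), period 2 (27). Listing each branch's schedules as (Topology, HCI, OS, Statistics) by period number:
Algorithms=period 1: (2,1,1,1) (2,1,2,1) (2,1,3,1) (2,2,1,1) (2,2,2,1) (2,2,3,1) (2,3,1,1) (2,3,2,1) (2,3,3,1) (3,1,1,1) (3,1,1,2) (3,1,2,1) (3,1,2,2) (3,1,3,1) (3,1,3,2) (3,2,1,1) (3,2,1,2) (3,2,2,1) (3,2,2,2) (3,2,3,1) (3,2,3,2) (3,3,1,1) (3,3,1,2) (3,3,2,1) (3,3,2,2) (3,3,3,1) (3,3,3,2) — 27.
Algorithms=period 2: (2,1,1,1) (2,1,2,1) (2,1,3,1) (2,2,1,1) (2,2,2,1) (2,2,3,1) (2,3,1,1) (2,3,2,1) (2,3,3,1) (3,1,1,1) (3,1,1,2) (3,1,2,1) (3,1,2,2) (3,1,3,1) (3,1,3,2) (3,2,1,1) (3,2,1,2) (3,2,2,1) (3,2,2,2) (3,2,3,1) (3,2,3,2) (3,3,1,1) (3,3,1,2) (3,3,2,1) (3,3,2,2) (3,3,3,1) (3,3,3,2) — 27.
Summing: 27 + 27 = 54.

54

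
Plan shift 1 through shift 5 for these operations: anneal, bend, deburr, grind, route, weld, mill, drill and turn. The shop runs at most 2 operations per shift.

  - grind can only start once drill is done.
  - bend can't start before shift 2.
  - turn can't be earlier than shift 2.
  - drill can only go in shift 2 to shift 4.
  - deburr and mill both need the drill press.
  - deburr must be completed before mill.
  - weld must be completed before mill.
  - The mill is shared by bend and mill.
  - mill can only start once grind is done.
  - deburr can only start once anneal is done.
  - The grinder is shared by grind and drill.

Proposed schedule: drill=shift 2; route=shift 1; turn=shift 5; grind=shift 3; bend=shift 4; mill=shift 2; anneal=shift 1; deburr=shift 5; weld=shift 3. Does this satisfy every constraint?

No. deburr must be completed before mill is not satisfied.

deburr and mill both need the drill press — holds.
The mill is shared by bend and mill — holds.
turn can't be earlier than shift 2 — holds.
weld must be completed before mill — violated.
deburr must be completed before mill — violated.
deburr can only start once anneal is done — holds.
bend can't start before shift 2 — holds.
grind can only start once drill is done — holds.
mill can only start once grind is done — violated.
The shop runs at most 2 operations per shift — holds.
drill can only go in shift 2 to shift 4 — holds.
The grinder is shared by grind and drill — holds.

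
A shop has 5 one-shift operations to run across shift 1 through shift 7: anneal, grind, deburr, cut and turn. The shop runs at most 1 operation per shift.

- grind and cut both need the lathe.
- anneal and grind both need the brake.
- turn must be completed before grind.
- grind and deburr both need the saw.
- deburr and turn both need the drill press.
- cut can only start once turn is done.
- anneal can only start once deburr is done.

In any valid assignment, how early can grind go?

shift 2

Precedence pushes grind to at least shift 2.
grind at shift 2 is achievable: anneal=shift 4; grind=shift 2; turn=shift 1; cut=shift 5; deburr=shift 3.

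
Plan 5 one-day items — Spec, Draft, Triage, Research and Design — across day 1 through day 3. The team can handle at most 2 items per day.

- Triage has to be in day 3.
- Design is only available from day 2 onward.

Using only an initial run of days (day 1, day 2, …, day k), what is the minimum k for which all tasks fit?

3 days

With at most 2 per day and 5 tasks, at least 3 days are needed.
Triage can't be placed before day 3, so the schedule must run through at least day 3.
3 works (last occupied day: day 3): for example Triage=day 3, Design=day 2, Spec=day 1, Research=day 2, Draft=day 1.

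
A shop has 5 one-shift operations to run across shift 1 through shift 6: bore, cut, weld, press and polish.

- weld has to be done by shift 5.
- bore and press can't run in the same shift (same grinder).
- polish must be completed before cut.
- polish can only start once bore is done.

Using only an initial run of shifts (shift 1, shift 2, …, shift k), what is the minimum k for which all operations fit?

3

The precedence chain requires at least 3 distinct shifts.
3 works (last occupied shift: shift 3): for example weld=shift 1, cut=shift 3, polish=shift 2, press=shift 2, bore=shift 1.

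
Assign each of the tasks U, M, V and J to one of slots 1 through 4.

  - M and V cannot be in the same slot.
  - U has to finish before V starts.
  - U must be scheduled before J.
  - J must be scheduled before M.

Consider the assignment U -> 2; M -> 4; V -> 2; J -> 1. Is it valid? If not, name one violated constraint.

No — it violates: U must be scheduled before J

J must be scheduled before M — holds.
U has to finish before V starts — violated.
M and V cannot be in the same slot — holds.
U must be scheduled before J — violated.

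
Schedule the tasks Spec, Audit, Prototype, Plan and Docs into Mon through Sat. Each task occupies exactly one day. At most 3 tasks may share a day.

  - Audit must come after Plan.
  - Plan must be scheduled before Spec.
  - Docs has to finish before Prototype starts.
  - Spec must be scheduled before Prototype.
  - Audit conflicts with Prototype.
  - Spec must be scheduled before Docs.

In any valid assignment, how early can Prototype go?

Thu

Precedence pushes Prototype to at least Thu.
Prototype at Thu is achievable: Prototype in Thu; Spec in Tue; Docs in Wed; Plan in Mon; Audit in Tue.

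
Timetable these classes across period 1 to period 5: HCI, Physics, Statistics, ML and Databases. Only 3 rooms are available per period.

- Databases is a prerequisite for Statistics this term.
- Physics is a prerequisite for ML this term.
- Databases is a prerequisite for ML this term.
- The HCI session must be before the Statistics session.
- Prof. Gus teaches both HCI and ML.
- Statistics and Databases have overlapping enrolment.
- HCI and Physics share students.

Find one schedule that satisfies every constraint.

Statistics=period 2, HCI=period 1, Databases=period 1, ML=period 3, Physics=period 2

Checking: Databases(period 1) before ML(period 3); Physics(period 2) before ML(period 3); HCI(period 1) before Statistics(period 2); Databases(period 1) before Statistics(period 2); HCI(period 1) != ML(period 3); Statistics(period 2) != Databases(period 1); HCI(period 1) != Physics(period 2); max 2 per period (cap 3).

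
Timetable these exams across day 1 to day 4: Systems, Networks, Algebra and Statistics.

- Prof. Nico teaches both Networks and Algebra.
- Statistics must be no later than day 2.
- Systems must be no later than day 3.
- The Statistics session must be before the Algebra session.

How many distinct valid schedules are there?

45

Splitting on Systems: it can be day 1 (15), day 2 (15), day 3 (15). Listing each branch's schedules as (Networks, Algebra, Statistics) by day number:
Systems=day 1: (1,2,1) (1,3,1) (1,3,2) (1,4,1) (1,4,2) (2,3,1) (2,3,2) (2,4,1) (2,4,2) (3,2,1) (3,4,1) (3,4,2) (4,2,1) (4,3,1) (4,3,2) — 15.
Systems=day 2: (1,2,1) (1,3,1) (1,3,2) (1,4,1) (1,4,2) (2,3,1) (2,3,2) (2,4,1) (2,4,2) (3,2,1) (3,4,1) (3,4,2) (4,2,1) (4,3,1) (4,3,2) — 15.
Systems=day 3: (1,2,1) (1,3,1) (1,3,2) (1,4,1) (1,4,2) (2,3,1) (2,3,2) (2,4,1) (2,4,2) (3,2,1) (3,4,1) (3,4,2) (4,2,1) (4,3,1) (4,3,2) — 15.
Summing: 15 + 15 + 15 = 45.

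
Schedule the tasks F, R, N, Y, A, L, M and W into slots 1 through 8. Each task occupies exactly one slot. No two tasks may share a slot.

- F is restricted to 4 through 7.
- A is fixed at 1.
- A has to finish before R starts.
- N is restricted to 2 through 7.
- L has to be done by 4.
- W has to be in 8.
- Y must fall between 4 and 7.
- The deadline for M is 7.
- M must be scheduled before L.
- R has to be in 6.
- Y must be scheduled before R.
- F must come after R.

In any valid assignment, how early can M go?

2

M's own window allows nothing later than 7; downstream work caps M at 3.
M at 2 is achievable: W -> 8, F -> 7, A -> 1, L -> 3, R -> 6, M -> 2, Y -> 4, N -> 5.
Nothing earlier works — the capacity limit rule out every slot before 2.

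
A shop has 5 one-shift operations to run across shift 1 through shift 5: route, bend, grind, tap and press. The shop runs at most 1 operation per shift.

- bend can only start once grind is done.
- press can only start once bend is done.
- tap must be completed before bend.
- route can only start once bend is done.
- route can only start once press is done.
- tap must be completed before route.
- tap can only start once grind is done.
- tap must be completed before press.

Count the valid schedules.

Enumerating: press=shift 4, tap=shift 2, bend=shift 3, route=shift 5, grind=shift 1.

1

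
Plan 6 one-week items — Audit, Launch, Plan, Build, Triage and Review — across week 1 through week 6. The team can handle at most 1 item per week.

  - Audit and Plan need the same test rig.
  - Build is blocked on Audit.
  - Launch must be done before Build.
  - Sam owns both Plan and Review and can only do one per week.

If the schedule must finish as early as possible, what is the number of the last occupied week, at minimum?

week 6

The precedence chain requires at least 2 distinct weeks.
With at most 1 per week and 6 work items, at least 6 weeks are needed.
6 works (last occupied week: week 6): for example Audit=week 1; Build=week 3; Review=week 6; Launch=week 2; Plan=week 4; Triage=week 5.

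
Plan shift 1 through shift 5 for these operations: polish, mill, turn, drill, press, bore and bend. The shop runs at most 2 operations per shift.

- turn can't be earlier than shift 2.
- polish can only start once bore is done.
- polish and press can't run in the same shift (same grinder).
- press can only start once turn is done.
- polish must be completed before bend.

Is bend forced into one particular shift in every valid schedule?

No

bend can be shift 3 (e.g. bore in shift 1, turn in shift 2, mill in shift 1, polish in shift 2, press in shift 3, bend in shift 3, drill in shift 4) or shift 4 (e.g. bend=shift 4, mill=shift 1, turn=shift 2, drill=shift 3, polish=shift 2, press=shift 3, bore=shift 1).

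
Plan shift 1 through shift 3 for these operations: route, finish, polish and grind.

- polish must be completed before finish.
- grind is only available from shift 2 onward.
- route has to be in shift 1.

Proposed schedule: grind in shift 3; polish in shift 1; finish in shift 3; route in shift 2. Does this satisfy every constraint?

No — it violates: route has to be in shift 1

route has to be in shift 1 — violated.
polish must be completed before finish — holds.
grind is only available from shift 2 onward — holds.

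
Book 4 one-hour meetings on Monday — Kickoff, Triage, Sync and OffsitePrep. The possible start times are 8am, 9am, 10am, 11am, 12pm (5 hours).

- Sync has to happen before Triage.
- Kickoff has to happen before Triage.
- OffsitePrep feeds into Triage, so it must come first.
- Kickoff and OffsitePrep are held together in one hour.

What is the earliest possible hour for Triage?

Precedence pushes Triage to at least 9am.
Triage at 9am is achievable: Sync in 8am, OffsitePrep in 8am, Triage in 9am, Kickoff in 8am.

9am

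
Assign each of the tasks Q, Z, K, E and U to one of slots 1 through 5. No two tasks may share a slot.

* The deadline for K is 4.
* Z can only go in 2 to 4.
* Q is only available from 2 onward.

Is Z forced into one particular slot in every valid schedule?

Z can be 2 (e.g. K -> 1, Q -> 3, E -> 4, Z -> 2, U -> 5) or 3 (e.g. Q -> 2, K -> 1, U -> 5, E -> 4, Z -> 3).

No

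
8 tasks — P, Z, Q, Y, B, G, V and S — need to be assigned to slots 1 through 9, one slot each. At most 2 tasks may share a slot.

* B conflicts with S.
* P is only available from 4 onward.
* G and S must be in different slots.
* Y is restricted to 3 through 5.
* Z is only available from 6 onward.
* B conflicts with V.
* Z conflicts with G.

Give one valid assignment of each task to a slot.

S=3; G=2; P=4; V=2; Y=3; Q=1; Z=6; B=1

Checking: G(2) != S(3); Z(6) != G(2); B(1) != V(2); B(1) != S(3); Y=3 in [3,5]; Z=6 in [6,9]; P=4 in [4,9]; max 2 per slot (cap 2).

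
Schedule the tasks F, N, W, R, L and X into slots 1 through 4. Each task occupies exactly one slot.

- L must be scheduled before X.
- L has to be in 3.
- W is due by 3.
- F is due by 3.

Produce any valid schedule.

X in 4, W in 1, R in 1, L in 3, N in 1, F in 1

Checking: L(3) before X(4); F=1 in [1,3]; L=3 in [3,3]; W=1 in [1,3].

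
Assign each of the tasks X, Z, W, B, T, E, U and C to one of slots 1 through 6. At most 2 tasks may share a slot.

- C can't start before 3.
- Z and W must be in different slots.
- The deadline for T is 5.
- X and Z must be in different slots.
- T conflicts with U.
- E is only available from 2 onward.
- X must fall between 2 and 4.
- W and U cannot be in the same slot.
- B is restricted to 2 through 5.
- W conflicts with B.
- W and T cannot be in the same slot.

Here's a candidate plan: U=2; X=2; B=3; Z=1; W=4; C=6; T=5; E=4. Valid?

Yes, all constraints hold

B is restricted to 2 through 5 — holds.
The deadline for T is 5 — holds.
W and T cannot be in the same slot — holds.
T conflicts with U — holds.
C can't start before 3 — holds.
Z and W must be in different slots — holds.
E is only available from 2 onward — holds.
At most 2 tasks may share a slot — holds.
W conflicts with B — holds.
X must fall between 2 and 4 — holds.
X and Z must be in different slots — holds.
W and U cannot be in the same slot — holds.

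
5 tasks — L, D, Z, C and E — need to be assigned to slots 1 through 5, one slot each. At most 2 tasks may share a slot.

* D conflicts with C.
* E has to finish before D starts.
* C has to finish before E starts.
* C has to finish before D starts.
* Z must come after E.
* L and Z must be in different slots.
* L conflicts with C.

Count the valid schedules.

Splitting on L: it can be 1 (6), 2 (15), 3 (16), 4 (13), 5 (10). Listing each branch's schedules as (D, Z, C, E):
L=1: (4,4,2,3) (4,5,2,3) (5,4,2,3) (5,5,2,3) (5,5,2,4) (5,5,3,4) — 6.
L=2: (3,3,1,2) (3,4,1,2) (3,5,1,2) (4,3,1,2) (4,4,1,2) (4,4,1,3) (4,5,1,2) (4,5,1,3) (5,3,1,2) (5,4,1,2) (5,4,1,3) (5,5,1,2) (5,5,1,3) (5,5,1,4) (5,5,3,4) — 15.
L=3: (3,4,1,2) (3,5,1,2) (4,4,1,2) (4,4,1,3) (4,4,2,3) (4,5,1,2) (4,5,1,3) (4,5,2,3) (5,4,1,2) (5,4,1,3) (5,4,2,3) (5,5,1,2) (5,5,1,3) (5,5,1,4) (5,5,2,3) (5,5,2,4) — 16.
L=4: (3,3,1,2) (3,5,1,2) (4,3,1,2) (4,5,1,2) (4,5,1,3) (4,5,2,3) (5,3,1,2) (5,5,1,2) (5,5,1,3) (5,5,1,4) (5,5,2,3) (5,5,2,4) (5,5,3,4) — 13.
L=5: (3,3,1,2) (3,4,1,2) (4,3,1,2) (4,4,1,2) (4,4,1,3) (4,4,2,3) (5,3,1,2) (5,4,1,2) (5,4,1,3) (5,4,2,3) — 10.
Summing: 6 + 15 + 16 + 13 + 10 = 60.

60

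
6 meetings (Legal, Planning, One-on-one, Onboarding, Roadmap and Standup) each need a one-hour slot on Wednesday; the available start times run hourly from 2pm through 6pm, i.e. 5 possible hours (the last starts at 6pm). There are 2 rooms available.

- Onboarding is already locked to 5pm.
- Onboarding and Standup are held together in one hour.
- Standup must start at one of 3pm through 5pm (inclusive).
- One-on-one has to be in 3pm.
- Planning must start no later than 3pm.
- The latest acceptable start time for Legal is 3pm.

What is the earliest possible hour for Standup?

5pm

Standup is available from 3pm; Standup must be in the same hour as Onboarding, which can't be before 5pm, so Standup is at least 5pm; Standup's own window allows nothing later than 5pm.
Standup at 5pm is achievable: Legal=2pm, Standup=5pm, One-on-one=3pm, Planning=2pm, Roadmap=3pm, Onboarding=5pm.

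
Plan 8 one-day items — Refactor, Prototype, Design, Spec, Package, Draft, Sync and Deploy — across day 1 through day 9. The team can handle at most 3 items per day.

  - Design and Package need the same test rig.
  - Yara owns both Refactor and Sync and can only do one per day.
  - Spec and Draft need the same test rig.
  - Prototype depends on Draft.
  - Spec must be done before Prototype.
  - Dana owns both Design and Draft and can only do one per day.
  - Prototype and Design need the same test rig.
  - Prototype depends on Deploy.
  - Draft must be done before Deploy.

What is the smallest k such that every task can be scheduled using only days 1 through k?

3

The precedence chain requires at least 3 distinct days.
With at most 3 per day and 8 tasks, at least 3 days are needed.
3 works (last occupied day: day 3): for example Draft in day 1; Refactor in day 1; Sync in day 3; Spec in day 2; Prototype in day 3; Package in day 1; Design in day 2; Deploy in day 2.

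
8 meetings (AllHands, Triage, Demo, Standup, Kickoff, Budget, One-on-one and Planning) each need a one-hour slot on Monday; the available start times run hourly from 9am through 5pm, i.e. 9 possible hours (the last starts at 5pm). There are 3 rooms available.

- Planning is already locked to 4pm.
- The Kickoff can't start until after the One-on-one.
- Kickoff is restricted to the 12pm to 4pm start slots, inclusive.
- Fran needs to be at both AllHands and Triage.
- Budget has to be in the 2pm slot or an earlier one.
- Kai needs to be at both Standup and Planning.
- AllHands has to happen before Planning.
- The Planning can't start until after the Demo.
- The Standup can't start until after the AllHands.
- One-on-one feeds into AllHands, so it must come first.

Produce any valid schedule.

Budget in 9am, One-on-one in 9am, Demo in 9am, AllHands in 10am, Standup in 11am, Planning in 4pm, Kickoff in 12pm, Triage in 11am

Checking: One-on-one(9am) before Kickoff(12pm); AllHands(10am) before Standup(11am); AllHands(10am) before Planning(4pm); Demo(9am) before Planning(4pm); One-on-one(9am) before AllHands(10am); AllHands(10am) != Triage(11am); Standup(11am) != Planning(4pm); Budget=9am in [9am,2pm]; Planning=4pm in [4pm,4pm]; Kickoff=12pm in [12pm,4pm]; max 3 per hour (cap 3).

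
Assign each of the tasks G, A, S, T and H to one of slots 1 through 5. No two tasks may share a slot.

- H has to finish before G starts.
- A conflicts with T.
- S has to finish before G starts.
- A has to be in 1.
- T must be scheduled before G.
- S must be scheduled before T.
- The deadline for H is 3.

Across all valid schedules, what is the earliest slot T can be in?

4

Precedence pushes T to at least 2; downstream work caps T at 4.
T at 4 is achievable: A -> 1; S -> 3; T -> 4; H -> 2; G -> 5.
Nothing earlier works — the conflict and capacity constraints rule out every slot before 4.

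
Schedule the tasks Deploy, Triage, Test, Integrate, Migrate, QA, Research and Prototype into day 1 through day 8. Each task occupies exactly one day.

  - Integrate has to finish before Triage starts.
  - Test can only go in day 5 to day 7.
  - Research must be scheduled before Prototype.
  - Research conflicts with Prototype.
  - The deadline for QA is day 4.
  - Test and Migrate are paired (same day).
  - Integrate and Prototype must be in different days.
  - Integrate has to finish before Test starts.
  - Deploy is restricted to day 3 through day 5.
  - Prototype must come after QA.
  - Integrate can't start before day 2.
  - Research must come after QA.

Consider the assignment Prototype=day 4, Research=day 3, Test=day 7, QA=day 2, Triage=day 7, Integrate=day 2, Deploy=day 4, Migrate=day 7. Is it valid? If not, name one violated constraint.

Yes

Integrate can't start before day 2 — holds.
The deadline for QA is day 4 — holds.
Integrate has to finish before Test starts — holds.
Integrate has to finish before Triage starts — holds.
Research must come after QA — holds.
Test and Migrate are paired (same day) — holds.
Test can only go in day 5 to day 7 — holds.
Integrate and Prototype must be in different days — holds.
Deploy is restricted to day 3 through day 5 — holds.
Research conflicts with Prototype — holds.
Research must be scheduled before Prototype — holds.
Prototype must come after QA — holds.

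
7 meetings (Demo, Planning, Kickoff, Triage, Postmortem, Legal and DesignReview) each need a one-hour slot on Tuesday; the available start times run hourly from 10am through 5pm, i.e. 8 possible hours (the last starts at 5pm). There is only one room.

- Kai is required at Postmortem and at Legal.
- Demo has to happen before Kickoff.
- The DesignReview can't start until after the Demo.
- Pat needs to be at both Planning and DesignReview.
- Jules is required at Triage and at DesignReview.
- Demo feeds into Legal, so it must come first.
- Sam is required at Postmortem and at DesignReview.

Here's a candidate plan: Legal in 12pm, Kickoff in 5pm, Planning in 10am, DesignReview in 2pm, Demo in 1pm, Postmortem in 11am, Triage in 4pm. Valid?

Pat needs to be at both Planning and DesignReview — holds.
Jules is required at Triage and at DesignReview — holds.
Kai is required at Postmortem and at Legal — holds.
Demo has to happen before Kickoff — holds.
Demo feeds into Legal, so it must come first — violated.
The DesignReview can't start until after the Demo — holds.
There is only one room — holds.
Sam is required at Postmortem and at DesignReview — holds.

No. Demo feeds into Legal, so it must come first is not satisfied.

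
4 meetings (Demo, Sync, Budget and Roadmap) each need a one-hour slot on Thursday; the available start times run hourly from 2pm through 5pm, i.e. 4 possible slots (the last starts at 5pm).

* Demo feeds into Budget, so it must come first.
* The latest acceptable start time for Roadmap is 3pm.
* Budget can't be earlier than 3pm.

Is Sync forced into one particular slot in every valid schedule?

Sync can be 2pm (e.g. Roadmap in 2pm, Sync in 2pm, Demo in 2pm, Budget in 3pm) or 3pm (e.g. Demo=2pm, Sync=3pm, Budget=3pm, Roadmap=2pm).

No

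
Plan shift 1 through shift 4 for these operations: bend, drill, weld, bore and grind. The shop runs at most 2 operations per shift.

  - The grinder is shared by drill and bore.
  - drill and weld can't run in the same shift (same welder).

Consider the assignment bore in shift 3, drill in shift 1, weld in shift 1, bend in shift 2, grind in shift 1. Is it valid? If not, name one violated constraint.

No. drill and weld can't run in the same shift (same welder) is not satisfied.

The grinder is shared by drill and bore — holds.
The shop runs at most 2 operations per shift — violated.
drill and weld can't run in the same shift (same welder) — violated.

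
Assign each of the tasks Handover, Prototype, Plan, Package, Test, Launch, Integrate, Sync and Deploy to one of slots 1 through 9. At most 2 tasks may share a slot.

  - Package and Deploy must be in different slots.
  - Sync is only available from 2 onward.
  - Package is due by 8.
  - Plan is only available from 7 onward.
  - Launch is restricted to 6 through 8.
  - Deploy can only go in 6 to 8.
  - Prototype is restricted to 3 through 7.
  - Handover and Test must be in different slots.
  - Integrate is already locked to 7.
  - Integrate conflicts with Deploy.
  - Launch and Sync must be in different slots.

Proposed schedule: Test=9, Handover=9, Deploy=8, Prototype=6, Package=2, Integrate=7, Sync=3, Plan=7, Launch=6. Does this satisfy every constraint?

Invalid. Handover and Test must be in different slots.

Sync is only available from 2 onward — holds.
Integrate conflicts with Deploy — holds.
Prototype is restricted to 3 through 7 — holds.
Launch is restricted to 6 through 8 — holds.
Plan is only available from 7 onward — holds.
Deploy can only go in 6 to 8 — holds.
Handover and Test must be in different slots — violated.
Package and Deploy must be in different slots — holds.
Package is due by 8 — holds.
Launch and Sync must be in different slots — holds.
At most 2 tasks may share a slot — holds.
Integrate is already locked to 7 — holds.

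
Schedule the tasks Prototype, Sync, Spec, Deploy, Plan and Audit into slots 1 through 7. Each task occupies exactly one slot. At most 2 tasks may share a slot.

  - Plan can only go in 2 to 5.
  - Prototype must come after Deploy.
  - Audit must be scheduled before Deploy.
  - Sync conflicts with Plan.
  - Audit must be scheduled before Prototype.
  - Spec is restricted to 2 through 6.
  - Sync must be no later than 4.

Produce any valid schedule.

Plan -> 2, Deploy -> 3, Spec -> 2, Sync -> 1, Audit -> 1, Prototype -> 4

Checking: Deploy(3) before Prototype(4); Audit(1) before Deploy(3); Audit(1) before Prototype(4); Sync(1) != Plan(2); Sync=1 in [1,4]; Plan=2 in [2,5]; Spec=2 in [2,6]; max 2 per slot (cap 2).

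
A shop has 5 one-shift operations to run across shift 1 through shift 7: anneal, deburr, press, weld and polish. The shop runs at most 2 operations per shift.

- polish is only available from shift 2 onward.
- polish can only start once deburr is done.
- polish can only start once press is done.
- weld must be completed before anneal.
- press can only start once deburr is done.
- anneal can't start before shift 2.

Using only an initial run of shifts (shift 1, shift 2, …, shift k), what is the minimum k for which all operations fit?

3

The precedence chain requires at least 3 distinct shifts.
With at most 2 per shift and 5 operations, at least 3 shifts are needed.
3 works (last occupied shift: shift 3): for example anneal in shift 2; polish in shift 3; weld in shift 1; deburr in shift 1; press in shift 2.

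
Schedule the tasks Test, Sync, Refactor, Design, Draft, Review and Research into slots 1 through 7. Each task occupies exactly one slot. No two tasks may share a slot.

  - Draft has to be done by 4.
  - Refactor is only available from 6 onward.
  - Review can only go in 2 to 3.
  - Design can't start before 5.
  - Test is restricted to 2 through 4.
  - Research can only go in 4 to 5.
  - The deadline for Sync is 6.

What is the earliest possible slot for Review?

2

Review is available from 2; Review's own window allows nothing later than 3.
Review at 2 is achievable: Review in 2, Test in 3, Research in 4, Refactor in 6, Sync in 5, Design in 7, Draft in 1.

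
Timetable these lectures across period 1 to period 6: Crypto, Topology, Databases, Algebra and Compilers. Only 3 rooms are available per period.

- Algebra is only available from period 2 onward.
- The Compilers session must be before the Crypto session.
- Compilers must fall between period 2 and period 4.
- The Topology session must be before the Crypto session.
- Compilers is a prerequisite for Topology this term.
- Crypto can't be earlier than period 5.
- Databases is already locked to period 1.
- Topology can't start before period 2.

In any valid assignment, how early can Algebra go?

period 2

Algebra is available from period 2.
Algebra at period 2 is achievable: Databases=period 1, Algebra=period 2, Crypto=period 5, Topology=period 3, Compilers=period 2.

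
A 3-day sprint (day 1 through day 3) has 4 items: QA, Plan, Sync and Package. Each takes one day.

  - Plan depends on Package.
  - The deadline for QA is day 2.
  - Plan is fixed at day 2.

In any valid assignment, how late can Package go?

day 1

Downstream work caps Package at day 1.
Package at day 1 is achievable: QA=day 1, Sync=day 1, Package=day 1, Plan=day 2.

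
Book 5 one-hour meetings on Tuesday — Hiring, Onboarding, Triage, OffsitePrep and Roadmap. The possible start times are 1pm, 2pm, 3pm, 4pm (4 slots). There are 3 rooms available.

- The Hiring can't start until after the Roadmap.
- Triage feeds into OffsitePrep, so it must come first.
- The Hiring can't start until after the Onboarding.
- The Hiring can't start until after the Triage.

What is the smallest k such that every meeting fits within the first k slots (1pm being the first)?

The precedence chain requires at least 2 distinct slots.
With at most 3 per slot and 5 meetings, at least 2 slots are needed.
2 works (last occupied slot: 2pm): for example Onboarding in 1pm, Roadmap in 1pm, Hiring in 2pm, OffsitePrep in 2pm, Triage in 1pm.

2 slots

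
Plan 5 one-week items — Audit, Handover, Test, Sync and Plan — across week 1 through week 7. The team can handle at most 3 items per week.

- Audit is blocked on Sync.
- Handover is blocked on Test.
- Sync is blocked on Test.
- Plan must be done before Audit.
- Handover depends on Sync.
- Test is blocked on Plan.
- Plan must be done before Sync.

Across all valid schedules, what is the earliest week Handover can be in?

Precedence pushes Handover to at least week 4.
Handover at week 4 is achievable: Test -> week 2; Plan -> week 1; Sync -> week 3; Handover -> week 4; Audit -> week 4.

week 4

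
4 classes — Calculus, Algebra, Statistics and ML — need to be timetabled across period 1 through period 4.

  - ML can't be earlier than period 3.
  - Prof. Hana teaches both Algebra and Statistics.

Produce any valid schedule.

Calculus=period 1; Algebra=period 1; ML=period 3; Statistics=period 2

Checking: Algebra(period 1) != Statistics(period 2); ML=period 3 in [period 3,period 4].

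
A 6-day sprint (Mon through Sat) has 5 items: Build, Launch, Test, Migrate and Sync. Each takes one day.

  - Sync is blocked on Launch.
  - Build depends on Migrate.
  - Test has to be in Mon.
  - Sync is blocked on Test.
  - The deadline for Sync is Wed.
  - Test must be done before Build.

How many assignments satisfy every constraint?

Splitting on Build: it can be Tue (3), Wed (6), Thu (9), Fri (12), Sat (15). Listing each branch's schedules as (Launch, Test, Migrate, Sync):
Build=Tue: (Mon,Mon,Mon,Tue) (Mon,Mon,Mon,Wed) (Tue,Mon,Mon,Wed) — 3.
Build=Wed: (Mon,Mon,Mon,Tue) (Mon,Mon,Mon,Wed) (Mon,Mon,Tue,Tue) (Mon,Mon,Tue,Wed) (Tue,Mon,Mon,Wed) (Tue,Mon,Tue,Wed) — 6.
Build=Thu: (Mon,Mon,Mon,Tue) (Mon,Mon,Mon,Wed) (Mon,Mon,Tue,Tue) (Mon,Mon,Tue,Wed) (Mon,Mon,Wed,Tue) (Mon,Mon,Wed,Wed) (Tue,Mon,Mon,Wed) (Tue,Mon,Tue,Wed) (Tue,Mon,Wed,Wed) — 9.
Build=Fri: (Mon,Mon,Mon,Tue) (Mon,Mon,Mon,Wed) (Mon,Mon,Tue,Tue) (Mon,Mon,Tue,Wed) (Mon,Mon,Wed,Tue) (Mon,Mon,Wed,Wed) (Mon,Mon,Thu,Tue) (Mon,Mon,Thu,Wed) (Tue,Mon,Mon,Wed) (Tue,Mon,Tue,Wed) (Tue,Mon,Wed,Wed) (Tue,Mon,Thu,Wed) — 12.
Build=Sat: (Mon,Mon,Mon,Tue) (Mon,Mon,Mon,Wed) (Mon,Mon,Tue,Tue) (Mon,Mon,Tue,Wed) (Mon,Mon,Wed,Tue) (Mon,Mon,Wed,Wed) (Mon,Mon,Thu,Tue) (Mon,Mon,Thu,Wed) (Mon,Mon,Fri,Tue) (Mon,Mon,Fri,Wed) (Tue,Mon,Mon,Wed) (Tue,Mon,Tue,Wed) (Tue,Mon,Wed,Wed) (Tue,Mon,Thu,Wed) (Tue,Mon,Fri,Wed) — 15.
Summing: 3 + 6 + 9 + 12 + 15 = 45.

45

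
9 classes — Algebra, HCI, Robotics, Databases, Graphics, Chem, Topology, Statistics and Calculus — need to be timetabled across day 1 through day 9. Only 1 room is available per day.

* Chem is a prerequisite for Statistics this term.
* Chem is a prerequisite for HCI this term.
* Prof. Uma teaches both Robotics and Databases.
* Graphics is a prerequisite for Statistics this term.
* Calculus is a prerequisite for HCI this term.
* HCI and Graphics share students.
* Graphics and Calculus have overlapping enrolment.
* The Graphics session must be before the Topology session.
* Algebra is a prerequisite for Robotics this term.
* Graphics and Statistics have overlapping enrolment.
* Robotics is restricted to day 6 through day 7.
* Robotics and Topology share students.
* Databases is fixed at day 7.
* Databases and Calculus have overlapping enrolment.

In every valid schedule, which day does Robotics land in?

day 6

Robotics's window is day 6–day 7.
Databases is fixed at day 7, and Robotics can't share a day with Databases.
So Robotics must be day 6.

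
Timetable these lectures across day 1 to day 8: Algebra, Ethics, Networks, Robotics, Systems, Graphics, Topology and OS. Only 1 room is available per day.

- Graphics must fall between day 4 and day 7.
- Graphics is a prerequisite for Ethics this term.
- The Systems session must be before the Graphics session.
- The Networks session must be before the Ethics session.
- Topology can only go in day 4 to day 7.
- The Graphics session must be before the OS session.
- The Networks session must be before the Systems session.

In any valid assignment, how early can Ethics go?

day 5

Precedence pushes Ethics to at least day 5.
Ethics at day 5 is achievable: Robotics -> day 8; Ethics -> day 5; Graphics -> day 4; Algebra -> day 3; OS -> day 7; Systems -> day 2; Topology -> day 6; Networks -> day 1.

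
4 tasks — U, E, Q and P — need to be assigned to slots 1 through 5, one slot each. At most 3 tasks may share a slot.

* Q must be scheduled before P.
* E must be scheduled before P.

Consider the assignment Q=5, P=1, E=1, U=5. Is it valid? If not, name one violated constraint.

Q must be scheduled before P — violated.
At most 3 tasks may share a slot — holds.
E must be scheduled before P — violated.

No. Q must be scheduled before P is not satisfied.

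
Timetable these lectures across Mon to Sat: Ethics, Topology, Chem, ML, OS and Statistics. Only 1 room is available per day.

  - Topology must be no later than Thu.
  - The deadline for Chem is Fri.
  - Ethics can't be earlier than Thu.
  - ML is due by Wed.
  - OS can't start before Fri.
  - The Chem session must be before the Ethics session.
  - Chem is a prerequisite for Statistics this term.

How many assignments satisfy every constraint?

30

Splitting on Ethics: it can be Thu (12), Fri (9), Sat (9). Listing each branch's schedules as (Topology, Chem, ML, OS, Statistics):
Ethics=Thu: (Mon,Tue,Wed,Fri,Sat) (Mon,Tue,Wed,Sat,Fri) (Mon,Wed,Tue,Fri,Sat) (Mon,Wed,Tue,Sat,Fri) (Tue,Mon,Wed,Fri,Sat) (Tue,Mon,Wed,Sat,Fri) (Tue,Wed,Mon,Fri,Sat) (Tue,Wed,Mon,Sat,Fri) (Wed,Mon,Tue,Fri,Sat) (Wed,Mon,Tue,Sat,Fri) (Wed,Tue,Mon,Fri,Sat) (Wed,Tue,Mon,Sat,Fri) — 12.
Ethics=Fri: (Mon,Tue,Wed,Sat,Thu) (Mon,Wed,Tue,Sat,Thu) (Tue,Mon,Wed,Sat,Thu) (Tue,Wed,Mon,Sat,Thu) (Wed,Mon,Tue,Sat,Thu) (Wed,Tue,Mon,Sat,Thu) (Thu,Mon,Tue,Sat,Wed) (Thu,Mon,Wed,Sat,Tue) (Thu,Tue,Mon,Sat,Wed) — 9.
Ethics=Sat: (Mon,Tue,Wed,Fri,Thu) (Mon,Wed,Tue,Fri,Thu) (Tue,Mon,Wed,Fri,Thu) (Tue,Wed,Mon,Fri,Thu) (Wed,Mon,Tue,Fri,Thu) (Wed,Tue,Mon,Fri,Thu) (Thu,Mon,Tue,Fri,Wed) (Thu,Mon,Wed,Fri,Tue) (Thu,Tue,Mon,Fri,Wed) — 9.
Summing: 12 + 9 + 9 = 30.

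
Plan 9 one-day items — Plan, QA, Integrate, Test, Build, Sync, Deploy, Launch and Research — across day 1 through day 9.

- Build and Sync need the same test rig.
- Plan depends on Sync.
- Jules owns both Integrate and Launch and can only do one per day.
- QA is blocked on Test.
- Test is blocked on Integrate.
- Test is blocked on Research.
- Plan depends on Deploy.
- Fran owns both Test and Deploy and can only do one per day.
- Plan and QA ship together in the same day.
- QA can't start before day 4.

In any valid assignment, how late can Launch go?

Launch at day 9 is achievable: Sync -> day 1; Research -> day 1; Launch -> day 9; Deploy -> day 1; Build -> day 2; Test -> day 2; QA -> day 4; Integrate -> day 1; Plan -> day 4.

day 9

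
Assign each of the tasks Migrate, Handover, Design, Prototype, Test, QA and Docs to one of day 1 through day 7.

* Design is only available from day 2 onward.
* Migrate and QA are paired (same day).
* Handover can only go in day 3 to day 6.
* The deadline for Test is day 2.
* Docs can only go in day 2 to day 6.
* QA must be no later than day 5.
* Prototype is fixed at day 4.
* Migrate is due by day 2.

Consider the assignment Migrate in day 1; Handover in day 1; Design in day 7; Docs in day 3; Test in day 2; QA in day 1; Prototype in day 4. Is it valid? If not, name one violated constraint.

QA must be no later than day 5 — holds.
Handover can only go in day 3 to day 6 — violated.
Migrate is due by day 2 — holds.
Migrate and QA are paired (same day) — holds.
Prototype is fixed at day 4 — holds.
Docs can only go in day 2 to day 6 — holds.
Design is only available from day 2 onward — holds.
The deadline for Test is day 2 — holds.

No. Handover can only go in day 3 to day 6 is not satisfied.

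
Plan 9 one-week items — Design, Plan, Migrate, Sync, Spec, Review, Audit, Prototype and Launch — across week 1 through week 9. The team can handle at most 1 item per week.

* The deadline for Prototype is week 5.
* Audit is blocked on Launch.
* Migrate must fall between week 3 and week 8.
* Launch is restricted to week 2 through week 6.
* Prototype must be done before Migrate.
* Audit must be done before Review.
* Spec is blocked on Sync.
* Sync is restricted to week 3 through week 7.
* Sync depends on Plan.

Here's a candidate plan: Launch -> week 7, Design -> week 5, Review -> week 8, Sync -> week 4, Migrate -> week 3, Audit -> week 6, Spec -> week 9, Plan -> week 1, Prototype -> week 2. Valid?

Launch is restricted to week 2 through week 6 — violated.
Audit must be done before Review — holds.
The deadline for Prototype is week 5 — holds.
The team can handle at most 1 item per week — holds.
Sync depends on Plan — holds.
Spec is blocked on Sync — holds.
Sync is restricted to week 3 through week 7 — holds.
Prototype must be done before Migrate — holds.
Audit is blocked on Launch — violated.
Migrate must fall between week 3 and week 8 — holds.

No — it violates: Audit is blocked on Launch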